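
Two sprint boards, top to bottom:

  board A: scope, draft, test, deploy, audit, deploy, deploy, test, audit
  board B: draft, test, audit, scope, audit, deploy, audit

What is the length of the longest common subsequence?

Taking draft [2,1]; then test [3,2]; then audit [5,5]; then deploy [7,6]; then audit [9,7] gives a common subsequence of length 5, and the DP table's final entry dp[9][7] is also 5, so no common subsequence is longer.

5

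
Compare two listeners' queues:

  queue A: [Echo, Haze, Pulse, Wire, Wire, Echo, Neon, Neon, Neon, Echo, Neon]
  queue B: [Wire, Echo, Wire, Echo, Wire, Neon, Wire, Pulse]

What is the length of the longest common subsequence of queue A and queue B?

Pick Echo [1,2], Wire [4,3], Wire [5,5], Neon [7,6]; all 4 songs appear in both, in order. The LCS DP gives dp[11][8] = 4, so this is optimal.

4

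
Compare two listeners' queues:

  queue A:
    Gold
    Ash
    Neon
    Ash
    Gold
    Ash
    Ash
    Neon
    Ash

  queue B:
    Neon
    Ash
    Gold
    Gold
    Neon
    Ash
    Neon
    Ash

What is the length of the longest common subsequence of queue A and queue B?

6

Taking Neon (queue A #3, queue B #1), Ash (queue A #4, queue B #2), Gold (queue A #5, queue B #4), Ash (queue A #7, queue B #6), Neon (queue A #8, queue B #7), Ash (queue A #9, queue B #8) gives a common subsequence of length 6. The LCS DP gives dp[9][8] = 6, so this is optimal.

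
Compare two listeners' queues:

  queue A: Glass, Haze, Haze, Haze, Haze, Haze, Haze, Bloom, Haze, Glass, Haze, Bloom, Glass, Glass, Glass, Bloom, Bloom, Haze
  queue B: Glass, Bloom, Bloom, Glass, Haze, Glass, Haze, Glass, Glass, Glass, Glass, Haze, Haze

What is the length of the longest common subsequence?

One common subsequence of length 9: Glass at queue A[1]=queue B[1] → Bloom at queue A[8]=queue B[3] → Haze at queue A[9]=queue B[5] → Glass at queue A[10]=queue B[6] → Haze at queue A[11]=queue B[7] → Glass at queue A[13]=queue B[9] → Glass at queue A[14]=queue B[10] → Glass at queue A[15]=queue B[11] → Haze at queue A[18]=queue B[13]. The LCS DP gives dp[18][13] = 9, so this is optimal.

9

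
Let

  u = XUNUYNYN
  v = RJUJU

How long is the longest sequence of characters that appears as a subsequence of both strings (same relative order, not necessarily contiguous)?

2

Taking U [2,3] → U [4,5] gives a common subsequence of length 2. dp[8][5] = 2 confirms this is the maximum.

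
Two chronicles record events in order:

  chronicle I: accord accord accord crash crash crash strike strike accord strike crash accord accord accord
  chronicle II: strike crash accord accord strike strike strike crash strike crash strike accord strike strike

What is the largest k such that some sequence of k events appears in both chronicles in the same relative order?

Match accord (chronicle I #1, chronicle II #3), accord (chronicle I #2, chronicle II #4), crash (chronicle I #4, chronicle II #8), crash (chronicle I #6, chronicle II #10), strike (chronicle I #7, chronicle II #11), strike (chronicle I #8, chronicle II #13), strike (chronicle I #10, chronicle II #14) — 7 events in the same relative order in both. dp[14][14] = 7 confirms this is the maximum.

7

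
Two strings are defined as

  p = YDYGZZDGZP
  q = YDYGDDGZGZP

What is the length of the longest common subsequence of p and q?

Let dp[i][j] be the LCS length of the first i characters of p and the first j characters of q. dp[i][j] = dp[i-1][j-1]+1 when the i-th and j-th characters match, else max(dp[i-1][j], dp[i][j-1]).
    ·  Y  D  Y  G  D  D  G  Z  G  Z  P
 ·  0  0  0  0  0  0  0  0  0  0  0  0
 Y  0  1  1  1  1  1  1  1  1  1  1  1
 D  0  1  2  2  2  2  2  2  2  2  2  2
 Y  0  1  2  3  3  3  3  3  3  3  3  3
 G  0  1  2  3  4  4  4  4  4  4  4  4
 Z  0  1  2  3  4  4  4  4  5  5  5  5
 Z  0  1  2  3  4  4  4  4  5  5  6  6
 D  0  1  2  3  4  5  5  5  5  5  6  6
 G  0  1  2  3  4  5  5  6  6  6  6  6
 Z  0  1  2  3  4  5  5  6  7  7  7  7
 P  0  1  2  3  4  5  5  6  7  7  7  8
dp[10][11] = 8. One LCS (by backtracking along matches): YDYGZGZP.

8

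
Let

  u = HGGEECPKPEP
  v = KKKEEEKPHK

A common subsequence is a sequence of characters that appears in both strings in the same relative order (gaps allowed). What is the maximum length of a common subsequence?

Match E at u[4]=v[5]; then E at u[5]=v[6]; then P at u[7]=v[8]; then K at u[8]=v[10] — 4 characters in the same relative order in both. Since dp[11][10] = 4, nothing longer is possible.

4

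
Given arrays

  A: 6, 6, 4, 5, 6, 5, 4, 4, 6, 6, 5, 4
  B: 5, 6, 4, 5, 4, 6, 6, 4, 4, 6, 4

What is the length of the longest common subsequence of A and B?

8

Let dp[i][j] be the LCS length of the first i values of A and the first j values of B. dp[i][j] = dp[i-1][j-1]+1 when the i-th and j-th values match, else max(dp[i-1][j], dp[i][j-1]).
    ·  5  6  4  5  4  6  6  4  4  6  4
 ·  0  0  0  0  0  0  0  0  0  0  0  0
 6  0  0  1  1  1  1  1  1  1  1  1  1
 6  0  0  1  1  1  1  2  2  2  2  2  2
 4  0  0  1  2  2  2  2  2  3  3  3  3
 5  0  1  1  2  3  3  3  3  3  3  3  3
 6  0  1  2  2  3  3  4  4  4  4  4  4
 5  0  1  2  2  3  3  4  4  4  4  4  4
 4  0  1  2  3  3  4  4  4  5  5  5  5
 4  0  1  2  3  3  4  4  4  5  6  6  6
 6  0  1  2  3  3  4  5  5  5  6  7  7
 6  0  1  2  3  3  4  5  6  6  6  7  7
 5  0  1  2  3  4  4  5  6  6  6  7  7
 4  0  1  2  3  4  5  5  6  7  7  7  8
dp[12][11] = 8. One LCS (by backtracking along matches): 6, 4, 5, 6, 4, 4, 6, 4.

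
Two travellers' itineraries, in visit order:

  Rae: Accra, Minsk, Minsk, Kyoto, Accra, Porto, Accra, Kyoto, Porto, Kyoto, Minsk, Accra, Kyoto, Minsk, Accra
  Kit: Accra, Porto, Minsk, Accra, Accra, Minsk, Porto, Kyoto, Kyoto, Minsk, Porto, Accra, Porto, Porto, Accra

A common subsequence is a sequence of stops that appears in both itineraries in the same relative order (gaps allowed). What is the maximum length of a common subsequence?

Taking Accra [1,1]; then Minsk [2,3]; then Minsk [3,6]; then Porto [6,7]; then Kyoto [8,8]; then Kyoto [10,9]; then Minsk [11,10]; then Accra [12,12]; then Accra [15,15] gives a common subsequence of length 9. Since dp[15][15] = 9, nothing longer is possible.

9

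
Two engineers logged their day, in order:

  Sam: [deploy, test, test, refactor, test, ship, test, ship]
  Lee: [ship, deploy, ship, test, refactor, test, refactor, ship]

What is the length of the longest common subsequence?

5

One common subsequence of length 5: deploy (Sam #1, Lee #2), test (Sam #2, Lee #4), test (Sam #3, Lee #6), refactor (Sam #4, Lee #7), ship (Sam #8, Lee #8). dp[8][8] = 5 confirms this is the maximum.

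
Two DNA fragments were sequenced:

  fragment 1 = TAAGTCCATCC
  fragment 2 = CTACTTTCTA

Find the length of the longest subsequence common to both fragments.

Let dp[i][j] be the LCS length of the first i bases of fragment 1 and the first j bases of fragment 2. dp[i][j] = dp[i-1][j-1]+1 when the i-th and j-th bases match, else max(dp[i-1][j], dp[i][j-1]).
    ·  C  T  A  C  T  T  T  C  T  A
 ·  0  0  0  0  0  0  0  0  0  0  0
 T  0  0  1  1  1  1  1  1  1  1  1
 A  0  0  1  2  2  2  2  2  2  2  2
 A  0  0  1  2  2  2  2  2  2  2  3
 G  0  0  1  2  2  2  2  2  2  2  3
 T  0  0  1  2  2  3  3  3  3  3  3
 C  0  1  1  2  3  3  3  3  4  4  4
 C  0  1  1  2  3  3  3  3  4  4  4
 A  0  1  1  2  3  3  3  3  4  4  5
 T  0  1  2  2  3  4  4  4  4  5  5
 C  0  1  2  2  3  4  4  4  5  5  5
 C  0  1  2  2  3  4  4  4  5  5  5
dp[11][10] = 5. One LCS (by backtracking along matches): TATCA.

5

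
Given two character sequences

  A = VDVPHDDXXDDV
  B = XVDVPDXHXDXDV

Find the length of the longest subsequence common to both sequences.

10

One common subsequence of length 10: V [1,2], D [2,3], V [3,4], P [4,5], D [7,6], X [8,7], X [9,9], D [10,10], D [11,12], V [12,13], and the DP table's final entry dp[12][13] is also 10, so no common subsequence is longer.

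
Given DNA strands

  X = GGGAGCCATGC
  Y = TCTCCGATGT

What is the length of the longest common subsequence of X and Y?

Taking C at X[6]=Y[4], then C at X[7]=Y[5], then A at X[8]=Y[7], then T at X[9]=Y[8], then G at X[10]=Y[9] gives a common subsequence of length 5. The LCS DP gives dp[11][10] = 5, so this is optimal.

5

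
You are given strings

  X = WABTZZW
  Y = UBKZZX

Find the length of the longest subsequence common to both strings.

3

Match B (X #3, Y #2); then Z (X #5, Y #4); then Z (X #6, Y #5) — 3 characters in the same relative order in both. The LCS DP gives dp[7][6] = 3, so this is optimal.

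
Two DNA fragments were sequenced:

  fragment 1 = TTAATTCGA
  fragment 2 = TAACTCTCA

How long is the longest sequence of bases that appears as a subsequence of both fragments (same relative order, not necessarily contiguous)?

Let dp[i][j] be the LCS length of the first i bases of fragment 1 and the first j bases of fragment 2. dp[i][j] = dp[i-1][j-1]+1 when the i-th and j-th bases match, else max(dp[i-1][j], dp[i][j-1]).
    ·  T  A  A  C  T  C  T  C  A
 ·  0  0  0  0  0  0  0  0  0  0
 T  0  1  1  1  1  1  1  1  1  1
 T  0  1  1  1  1  2  2  2  2  2
 A  0  1  2  2  2  2  2  2  2  3
 A  0  1  2  3  3  3  3  3  3  3
 T  0  1  2  3  3  4  4  4  4  4
 T  0  1  2  3  3  4  4  5  5  5
 C  0  1  2  3  4  4  5  5  6  6
 G  0  1  2  3  4  4  5  5  6  6
 A  0  1  2  3  4  4  5  5  6  7
dp[9][9] = 7. One LCS (by backtracking along matches): TAATTCA.

7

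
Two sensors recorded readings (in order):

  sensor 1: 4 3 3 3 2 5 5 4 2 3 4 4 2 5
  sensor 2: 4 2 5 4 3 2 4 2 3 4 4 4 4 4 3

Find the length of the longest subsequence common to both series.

Taking 4 [1,4], then 3 [4,5], then 2 [5,6], then 4 [8,7], then 2 [9,8], then 3 [10,9], then 4 [11,13], then 4 [12,14] gives a common subsequence of length 8. dp[14][15] = 8 confirms this is the maximum.

8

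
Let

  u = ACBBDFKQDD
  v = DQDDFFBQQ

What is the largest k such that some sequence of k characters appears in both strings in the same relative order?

4

Taking D (u #5, v #1) → Q (u #8, v #2) → D (u #9, v #3) → D (u #10, v #4) gives a common subsequence of length 4. Since dp[10][9] = 4, nothing longer is possible.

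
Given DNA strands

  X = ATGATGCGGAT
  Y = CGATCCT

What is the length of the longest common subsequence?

Taking G (X #3, Y #2), then A (X #4, Y #3), then T (X #5, Y #4), then C (X #7, Y #6), then T (X #11, Y #7) gives a common subsequence of length 5. dp[11][7] = 5 confirms this is the maximum.

5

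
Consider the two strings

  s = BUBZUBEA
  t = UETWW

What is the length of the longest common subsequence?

2

Let dp[i][j] be the LCS length of the first i characters of s and the first j characters of t. dp[i][j] = dp[i-1][j-1]+1 when the i-th and j-th characters match, else max(dp[i-1][j], dp[i][j-1]).
    ·  U  E  T  W  W
 ·  0  0  0  0  0  0
 B  0  0  0  0  0  0
 U  0  1  1  1  1  1
 B  0  1  1  1  1  1
 Z  0  1  1  1  1  1
 U  0  1  1  1  1  1
 B  0  1  1  1  1  1
 E  0  1  2  2  2  2
 A  0  1  2  2  2  2
dp[8][5] = 2. One LCS (by backtracking along matches): UE.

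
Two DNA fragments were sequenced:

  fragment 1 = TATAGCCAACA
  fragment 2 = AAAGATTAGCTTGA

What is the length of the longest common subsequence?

One common subsequence of length 7: A (fragment 1 #2, fragment 2 #2), A (fragment 1 #4, fragment 2 #3), G (fragment 1 #5, fragment 2 #4), A (fragment 1 #8, fragment 2 #5), A (fragment 1 #9, fragment 2 #8), C (fragment 1 #10, fragment 2 #10), A (fragment 1 #11, fragment 2 #14). Since dp[11][14] = 7, nothing longer is possible.

7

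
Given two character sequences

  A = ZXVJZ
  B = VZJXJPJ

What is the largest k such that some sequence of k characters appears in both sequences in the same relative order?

3

Let dp[i][j] be the LCS length of the first i characters of A and the first j characters of B. dp[i][j] = dp[i-1][j-1]+1 when the i-th and j-th characters match, else max(dp[i-1][j], dp[i][j-1]).
    ·  V  Z  J  X  J  P  J
 ·  0  0  0  0  0  0  0  0
 Z  0  0  1  1  1  1  1  1
 X  0  0  1  1  2  2  2  2
 V  0  1  1  1  2  2  2  2
 J  0  1  1  2  2  3  3  3
 Z  0  1  2  2  2  3  3  3
dp[5][7] = 3. One LCS (by backtracking along matches): ZXJ.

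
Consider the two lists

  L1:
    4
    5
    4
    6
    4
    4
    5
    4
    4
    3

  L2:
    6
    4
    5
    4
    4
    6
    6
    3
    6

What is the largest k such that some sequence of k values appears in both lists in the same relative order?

6

Taking 6 at L1[4]=L2[1], 4 at L1[6]=L2[2], 5 at L1[7]=L2[3], 4 at L1[8]=L2[4], 4 at L1[9]=L2[5], 3 at L1[10]=L2[8] gives a common subsequence of length 6. The LCS DP gives dp[10][9] = 6, so this is optimal.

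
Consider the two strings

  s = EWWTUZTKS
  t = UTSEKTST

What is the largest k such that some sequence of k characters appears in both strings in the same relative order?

4

Let dp[i][j] be the LCS length of the first i characters of s and the first j characters of t. dp[i][j] = dp[i-1][j-1]+1 when the i-th and j-th characters match, else max(dp[i-1][j], dp[i][j-1]).
    ·  U  T  S  E  K  T  S  T
 ·  0  0  0  0  0  0  0  0  0
 E  0  0  0  0  1  1  1  1  1
 W  0  0  0  0  1  1  1  1  1
 W  0  0  0  0  1  1  1  1  1
 T  0  0  1  1  1  1  2  2  2
 U  0  1  1  1  1  1  2  2  2
 Z  0  1  1  1  1  1  2  2  2
 T  0  1  2  2  2  2  2  2  3
 K  0  1  2  2  2  3  3  3  3
 S  0  1  2  3  3  3  3  4  4
dp[9][8] = 4. One LCS (by backtracking along matches): UTKS.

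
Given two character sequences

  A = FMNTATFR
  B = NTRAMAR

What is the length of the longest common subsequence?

Let dp[i][j] be the LCS length of the first i characters of A and the first j characters of B. dp[i][j] = dp[i-1][j-1]+1 when the i-th and j-th characters match, else max(dp[i-1][j], dp[i][j-1]).
    ·  N  T  R  A  M  A  R
 ·  0  0  0  0  0  0  0  0
 F  0  0  0  0  0  0  0  0
 M  0  0  0  0  0  1  1  1
 N  0  1  1  1  1  1  1  1
 T  0  1  2  2  2  2  2  2
 A  0  1  2  2  3  3  3  3
 T  0  1  2  2  3  3  3  3
 F  0  1  2  2  3  3  3  3
 R  0  1  2  3  3  3  3  4
dp[8][7] = 4. One LCS (by backtracking along matches): NTAR.

4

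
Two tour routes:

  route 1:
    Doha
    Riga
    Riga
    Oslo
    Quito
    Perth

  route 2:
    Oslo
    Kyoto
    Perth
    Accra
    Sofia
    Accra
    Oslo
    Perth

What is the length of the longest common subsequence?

Match Oslo at route 1[4]=route 2[7] → Perth at route 1[6]=route 2[8] — 2 stops in the same relative order in both, and the DP table's final entry dp[6][8] is also 2, so no common subsequence is longer.

2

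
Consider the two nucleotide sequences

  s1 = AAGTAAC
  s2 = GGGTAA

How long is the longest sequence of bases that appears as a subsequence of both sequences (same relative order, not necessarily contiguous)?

4

Pick G [3,3] → T [4,4] → A [5,5] → A [6,6]; all 4 bases appear in both, in order. dp[7][6] = 4 confirms this is the maximum.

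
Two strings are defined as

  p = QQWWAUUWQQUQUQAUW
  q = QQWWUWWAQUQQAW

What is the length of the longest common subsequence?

Pick Q (p #1, q #1), then Q (p #2, q #2), then W (p #3, q #3), then W (p #4, q #4), then U (p #6, q #5), then W (p #8, q #7), then Q (p #10, q #9), then U (p #11, q #10), then Q (p #12, q #11), then Q (p #14, q #12), then A (p #15, q #13), then W (p #17, q #14); all 12 characters appear in both, in order. dp[17][14] = 12 confirms this is the maximum.

12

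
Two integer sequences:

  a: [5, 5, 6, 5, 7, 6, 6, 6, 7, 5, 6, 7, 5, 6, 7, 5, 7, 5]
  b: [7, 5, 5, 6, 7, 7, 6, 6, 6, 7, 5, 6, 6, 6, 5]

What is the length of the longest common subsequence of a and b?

12

Match 5 at a[1]=b[2]; then 5 at a[2]=b[3]; then 6 at a[3]=b[4]; then 7 at a[5]=b[6]; then 6 at a[6]=b[7]; then 6 at a[7]=b[8]; then 6 at a[8]=b[9]; then 7 at a[9]=b[10]; then 5 at a[10]=b[11]; then 6 at a[11]=b[13]; then 6 at a[14]=b[14]; then 5 at a[18]=b[15] — 12 values in the same relative order in both. Since dp[18][15] = 12, nothing longer is possible.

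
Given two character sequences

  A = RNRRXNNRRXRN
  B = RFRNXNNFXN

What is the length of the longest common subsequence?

Pick R at A[1]=B[3], N at A[2]=B[4], X at A[5]=B[5], N at A[6]=B[6], N at A[7]=B[7], X at A[10]=B[9], N at A[12]=B[10]; all 7 characters appear in both, in order. The LCS DP gives dp[12][10] = 7, so this is optimal.

7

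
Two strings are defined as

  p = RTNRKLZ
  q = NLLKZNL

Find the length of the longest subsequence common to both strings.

Pick N at p[3]=q[1], then K at p[5]=q[4], then L at p[6]=q[7]; all 3 characters appear in both, in order. The LCS DP gives dp[7][7] = 3, so this is optimal.

3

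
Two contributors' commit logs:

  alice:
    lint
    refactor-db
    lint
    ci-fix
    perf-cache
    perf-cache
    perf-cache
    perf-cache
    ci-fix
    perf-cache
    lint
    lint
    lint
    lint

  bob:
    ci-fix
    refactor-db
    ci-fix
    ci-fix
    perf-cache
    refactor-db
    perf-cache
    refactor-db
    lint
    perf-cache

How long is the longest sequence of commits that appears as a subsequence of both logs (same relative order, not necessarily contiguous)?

5

Match refactor-db at alice[2]=bob[2] → ci-fix at alice[4]=bob[4] → perf-cache at alice[5]=bob[5] → perf-cache at alice[6]=bob[7] → perf-cache at alice[10]=bob[10] — 5 commits in the same relative order in both, and the DP table's final entry dp[14][10] is also 5, so no common subsequence is longer.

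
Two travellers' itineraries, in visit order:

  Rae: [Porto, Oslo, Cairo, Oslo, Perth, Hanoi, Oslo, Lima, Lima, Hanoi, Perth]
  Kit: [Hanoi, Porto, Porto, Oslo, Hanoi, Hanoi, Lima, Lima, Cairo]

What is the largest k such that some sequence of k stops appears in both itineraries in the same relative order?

Taking Porto (Rae #1, Kit #3), then Oslo (Rae #2, Kit #4), then Hanoi (Rae #6, Kit #6), then Lima (Rae #8, Kit #7), then Lima (Rae #9, Kit #8) gives a common subsequence of length 5. Since dp[11][9] = 5, nothing longer is possible.

5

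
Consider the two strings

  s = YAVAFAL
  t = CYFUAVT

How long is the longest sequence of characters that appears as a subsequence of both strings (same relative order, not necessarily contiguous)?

3

Taking Y at s[1]=t[2], then A at s[2]=t[5], then V at s[3]=t[6] gives a common subsequence of length 3, and the DP table's final entry dp[7][7] is also 3, so no common subsequence is longer.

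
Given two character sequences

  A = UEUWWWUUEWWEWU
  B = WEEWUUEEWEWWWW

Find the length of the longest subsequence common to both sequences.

8

Taking E (A #2, B #3), W (A #6, B #4), U (A #7, B #5), U (A #8, B #6), E (A #9, B #10), W (A #10, B #12), W (A #11, B #13), W (A #13, B #14) gives a common subsequence of length 8, and the DP table's final entry dp[14][14] is also 8, so no common subsequence is longer.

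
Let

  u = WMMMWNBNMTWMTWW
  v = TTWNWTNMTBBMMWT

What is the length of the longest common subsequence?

7

Match W at u[1]=v[3], then W at u[5]=v[5], then N at u[6]=v[7], then B at u[7]=v[11], then M at u[9]=v[13], then W at u[11]=v[14], then T at u[13]=v[15] — 7 characters in the same relative order in both. dp[15][15] = 7 confirms this is the maximum.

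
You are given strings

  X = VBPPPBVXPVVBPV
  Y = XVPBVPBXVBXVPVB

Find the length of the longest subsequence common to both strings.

Match V [1,2]; then B [2,4]; then P [5,6]; then B [6,7]; then V [7,9]; then X [8,11]; then P [9,13]; then V [11,14]; then B [12,15] — 9 characters in the same relative order in both. dp[14][15] = 9 confirms this is the maximum.

9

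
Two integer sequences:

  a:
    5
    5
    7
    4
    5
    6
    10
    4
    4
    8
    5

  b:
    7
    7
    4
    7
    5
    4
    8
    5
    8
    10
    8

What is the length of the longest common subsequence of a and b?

Let dp[i][j] be the LCS length of the first i values of a and the first j values of b. dp[i][j] = dp[i-1][j-1]+1 when the i-th and j-th values match, else max(dp[i-1][j], dp[i][j-1]).
    ·  7  7  4  7  5  4  8  5  8 10  8
 ·  0  0  0  0  0  0  0  0  0  0  0  0
 5  0  0  0  0  0  1  1  1  1  1  1  1
 5  0  0  0  0  0  1  1  1  2  2  2  2
 7  0  1  1  1  1  1  1  1  2  2  2  2
 4  0  1  1  2  2  2  2  2  2  2  2  2
 5  0  1  1  2  2  3  3  3  3  3  3  3
 6  0  1  1  2  2  3  3  3  3  3  3  3
10  0  1  1  2  2  3  3  3  3  3  4  4
 4  0  1  1  2  2  3  4  4  4  4  4  4
 4  0  1  1  2  2  3  4  4  4  4  4  4
 8  0  1  1  2  2  3  4  5  5  5  5  5
 5  0  1  1  2  2  3  4  5  6  6  6  6
dp[11][11] = 6. One LCS (by backtracking along matches): 7, 4, 5, 4, 8, 5.

6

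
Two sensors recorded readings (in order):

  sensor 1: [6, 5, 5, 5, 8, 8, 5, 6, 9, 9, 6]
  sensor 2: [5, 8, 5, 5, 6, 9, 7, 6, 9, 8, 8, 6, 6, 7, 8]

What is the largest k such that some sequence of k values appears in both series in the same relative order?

Pick 5 (sensor 1 #2, sensor 2 #1); then 5 (sensor 1 #3, sensor 2 #3); then 5 (sensor 1 #4, sensor 2 #4); then 8 (sensor 1 #5, sensor 2 #10); then 8 (sensor 1 #6, sensor 2 #11); then 6 (sensor 1 #8, sensor 2 #12); then 6 (sensor 1 #11, sensor 2 #13); all 7 values appear in both, in order. dp[11][15] = 7 confirms this is the maximum.

7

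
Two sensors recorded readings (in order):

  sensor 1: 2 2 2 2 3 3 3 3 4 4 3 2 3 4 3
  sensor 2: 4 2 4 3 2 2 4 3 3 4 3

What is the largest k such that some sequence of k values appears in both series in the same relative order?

8

Taking 2 (sensor 1 #1, sensor 2 #2), then 2 (sensor 1 #3, sensor 2 #5), then 2 (sensor 1 #4, sensor 2 #6), then 4 (sensor 1 #10, sensor 2 #7), then 3 (sensor 1 #11, sensor 2 #8), then 3 (sensor 1 #13, sensor 2 #9), then 4 (sensor 1 #14, sensor 2 #10), then 3 (sensor 1 #15, sensor 2 #11) gives a common subsequence of length 8. The LCS DP gives dp[15][11] = 8, so this is optimal.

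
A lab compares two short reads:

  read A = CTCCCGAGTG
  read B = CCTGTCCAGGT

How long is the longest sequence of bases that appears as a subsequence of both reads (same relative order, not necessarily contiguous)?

7

Let dp[i][j] be the LCS length of the first i bases of read A and the first j bases of read B. dp[i][j] = dp[i-1][j-1]+1 when the i-th and j-th bases match, else max(dp[i-1][j], dp[i][j-1]).
    ·  C  C  T  G  T  C  C  A  G  G  T
 ·  0  0  0  0  0  0  0  0  0  0  0  0
 C  0  1  1  1  1  1  1  1  1  1  1  1
 T  0  1  1  2  2  2  2  2  2  2  2  2
 C  0  1  2  2  2  2  3  3  3  3  3  3
 C  0  1  2  2  2  2  3  4  4  4  4  4
 C  0  1  2  2  2  2  3  4  4  4  4  4
 G  0  1  2  2  3  3  3  4  4  5  5  5
 A  0  1  2  2  3  3  3  4  5  5  5  5
 G  0  1  2  2  3  3  3  4  5  6  6  6
 T  0  1  2  3  3  4  4  4  5  6  6  7
 G  0  1  2  3  4  4  4  4  5  6  7  7
dp[10][11] = 7. One LCS (by backtracking along matches): CTCCGGT.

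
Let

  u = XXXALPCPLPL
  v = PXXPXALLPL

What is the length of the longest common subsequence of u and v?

8

Let dp[i][j] be the LCS length of the first i characters of u and the first j characters of v. dp[i][j] = dp[i-1][j-1]+1 when the i-th and j-th characters match, else max(dp[i-1][j], dp[i][j-1]).
    ·  P  X  X  P  X  A  L  L  P  L
 ·  0  0  0  0  0  0  0  0  0  0  0
 X  0  0  1  1  1  1  1  1  1  1  1
 X  0  0  1  2  2  2  2  2  2  2  2
 X  0  0  1  2  2  3  3  3  3  3  3
 A  0  0  1  2  2  3  4  4  4  4  4
 L  0  0  1  2  2  3  4  5  5  5  5
 P  0  1  1  2  3  3  4  5  5  6  6
 C  0  1  1  2  3  3  4  5  5  6  6
 P  0  1  1  2  3  3  4  5  5  6  6
 L  0  1  1  2  3  3  4  5  6  6  7
 P  0  1  1  2  3  3  4  5  6  7  7
 L  0  1  1  2  3  3  4  5  6  7  8
dp[11][10] = 8. One LCS (by backtracking along matches): XXXALLPL.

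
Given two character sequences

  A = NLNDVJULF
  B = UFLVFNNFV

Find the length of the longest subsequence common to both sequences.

3

One common subsequence of length 3: N [1,6], N [3,7], V [5,9], and the DP table's final entry dp[9][9] is also 3, so no common subsequence is longer.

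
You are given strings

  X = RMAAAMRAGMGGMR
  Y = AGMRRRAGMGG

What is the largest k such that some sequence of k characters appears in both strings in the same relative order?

One common subsequence of length 8: A at X[3]=Y[1] → M at X[6]=Y[3] → R at X[7]=Y[6] → A at X[8]=Y[7] → G at X[9]=Y[8] → M at X[10]=Y[9] → G at X[11]=Y[10] → G at X[12]=Y[11]. dp[14][11] = 8 confirms this is the maximum.

8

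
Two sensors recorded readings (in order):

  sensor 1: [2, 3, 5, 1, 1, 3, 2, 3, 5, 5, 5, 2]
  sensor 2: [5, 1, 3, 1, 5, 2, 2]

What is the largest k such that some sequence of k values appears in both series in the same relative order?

5

Let dp[i][j] be the LCS length of the first i values of sensor 1 and the first j values of sensor 2. dp[i][j] = dp[i-1][j-1]+1 when the i-th and j-th values match, else max(dp[i-1][j], dp[i][j-1]).
    ·  5  1  3  1  5  2  2
 ·  0  0  0  0  0  0  0  0
 2  0  0  0  0  0  0  1  1
 3  0  0  0  1  1  1  1  1
 5  0  1  1  1  1  2  2  2
 1  0  1  2  2  2  2  2  2
 1  0  1  2  2  3  3  3  3
 3  0  1  2  3  3  3  3  3
 2  0  1  2  3  3  3  4  4
 3  0  1  2  3  3  3  4  4
 5  0  1  2  3  3  4  4  4
 5  0  1  2  3  3  4  4  4
 5  0  1  2  3  3  4  4  4
 2  0  1  2  3  3  4  5  5
dp[12][7] = 5. One LCS (by backtracking along matches): 5, 1, 1, 2, 2.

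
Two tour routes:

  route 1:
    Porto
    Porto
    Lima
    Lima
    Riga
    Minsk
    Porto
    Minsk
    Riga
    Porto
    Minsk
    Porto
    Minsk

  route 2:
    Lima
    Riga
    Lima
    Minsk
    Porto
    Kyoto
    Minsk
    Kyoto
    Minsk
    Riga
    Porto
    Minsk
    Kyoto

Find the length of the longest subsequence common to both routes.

8

Pick Lima (route 1 #3, route 2 #1), Lima (route 1 #4, route 2 #3), Minsk (route 1 #6, route 2 #4), Porto (route 1 #7, route 2 #5), Minsk (route 1 #8, route 2 #9), Riga (route 1 #9, route 2 #10), Porto (route 1 #10, route 2 #11), Minsk (route 1 #11, route 2 #12); all 8 stops appear in both, in order. dp[13][13] = 8 confirms this is the maximum.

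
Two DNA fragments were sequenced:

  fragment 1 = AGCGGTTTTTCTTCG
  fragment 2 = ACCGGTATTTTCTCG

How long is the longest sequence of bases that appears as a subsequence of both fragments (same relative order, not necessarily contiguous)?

13

Taking A [1,1]; then C [3,3]; then G [4,4]; then G [5,5]; then T [6,6]; then T [7,8]; then T [8,9]; then T [9,10]; then T [10,11]; then C [11,12]; then T [13,13]; then C [14,14]; then G [15,15] gives a common subsequence of length 13. dp[15][15] = 13 confirms this is the maximum.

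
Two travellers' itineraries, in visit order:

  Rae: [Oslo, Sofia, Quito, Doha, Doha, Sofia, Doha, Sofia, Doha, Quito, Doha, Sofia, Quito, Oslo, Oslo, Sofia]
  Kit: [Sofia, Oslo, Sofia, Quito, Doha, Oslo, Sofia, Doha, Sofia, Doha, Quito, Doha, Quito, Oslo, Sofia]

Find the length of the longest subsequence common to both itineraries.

13

Taking Oslo at Rae[1]=Kit[2], then Sofia at Rae[2]=Kit[3], then Quito at Rae[3]=Kit[4], then Doha at Rae[4]=Kit[5], then Sofia at Rae[6]=Kit[7], then Doha at Rae[7]=Kit[8], then Sofia at Rae[8]=Kit[9], then Doha at Rae[9]=Kit[10], then Quito at Rae[10]=Kit[11], then Doha at Rae[11]=Kit[12], then Quito at Rae[13]=Kit[13], then Oslo at Rae[15]=Kit[14], then Sofia at Rae[16]=Kit[15] gives a common subsequence of length 13, and the DP table's final entry dp[16][15] is also 13, so no common subsequence is longer.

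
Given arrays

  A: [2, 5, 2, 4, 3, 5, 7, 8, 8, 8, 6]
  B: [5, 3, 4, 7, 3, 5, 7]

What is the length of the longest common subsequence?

5

Match 5 at A[2]=B[1], 4 at A[4]=B[3], 3 at A[5]=B[5], 5 at A[6]=B[6], 7 at A[7]=B[7] — 5 values in the same relative order in both. Since dp[11][7] = 5, nothing longer is possible.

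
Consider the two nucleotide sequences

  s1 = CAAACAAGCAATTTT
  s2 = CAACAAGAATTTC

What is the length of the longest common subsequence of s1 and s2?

12

Match C [1,1] → A [3,2] → A [4,3] → C [5,4] → A [6,5] → A [7,6] → G [8,7] → A [10,8] → A [11,9] → T [12,10] → T [13,11] → T [14,12] — 12 bases in the same relative order in both. dp[15][13] = 12 confirms this is the maximum.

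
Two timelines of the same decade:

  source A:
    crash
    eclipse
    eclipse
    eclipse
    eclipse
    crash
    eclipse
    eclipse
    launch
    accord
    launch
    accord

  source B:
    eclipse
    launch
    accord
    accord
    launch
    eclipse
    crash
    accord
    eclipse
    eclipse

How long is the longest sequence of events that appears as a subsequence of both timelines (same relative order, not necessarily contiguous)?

5

Pick eclipse (source A #2, source B #1) → eclipse (source A #5, source B #6) → crash (source A #6, source B #7) → eclipse (source A #7, source B #9) → eclipse (source A #8, source B #10); all 5 events appear in both, in order. dp[12][10] = 5 confirms this is the maximum.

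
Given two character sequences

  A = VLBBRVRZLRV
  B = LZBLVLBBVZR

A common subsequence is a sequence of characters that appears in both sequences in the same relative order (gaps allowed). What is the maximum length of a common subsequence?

Pick V (A #1, B #5), L (A #2, B #6), B (A #3, B #7), B (A #4, B #8), V (A #6, B #9), Z (A #8, B #10), R (A #10, B #11); all 7 characters appear in both, in order. dp[11][11] = 7 confirms this is the maximum.

7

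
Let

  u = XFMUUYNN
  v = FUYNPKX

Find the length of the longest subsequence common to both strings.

4

Match F at u[2]=v[1], U at u[5]=v[2], Y at u[6]=v[3], N at u[7]=v[4] — 4 characters in the same relative order in both, and the DP table's final entry dp[8][7] is also 4, so no common subsequence is longer.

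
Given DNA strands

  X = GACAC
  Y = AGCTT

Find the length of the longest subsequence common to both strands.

2

One common subsequence of length 2: G (X #1, Y #2), C (X #3, Y #3). The LCS DP gives dp[5][5] = 2, so this is optimal.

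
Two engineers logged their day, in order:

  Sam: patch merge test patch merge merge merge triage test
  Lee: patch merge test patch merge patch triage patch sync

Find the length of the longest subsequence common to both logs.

Pick patch [1,1]; then merge [2,2]; then test [3,3]; then patch [4,4]; then merge [5,5]; then triage [8,7]; all 6 tasks appear in both, in order. Since dp[9][9] = 6, nothing longer is possible.

6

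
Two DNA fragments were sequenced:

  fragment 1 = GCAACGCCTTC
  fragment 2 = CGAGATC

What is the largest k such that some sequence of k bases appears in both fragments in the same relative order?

5

Taking G at fragment 1[1]=fragment 2[2], A at fragment 1[3]=fragment 2[3], A at fragment 1[4]=fragment 2[5], T at fragment 1[10]=fragment 2[6], C at fragment 1[11]=fragment 2[7] gives a common subsequence of length 5, and the DP table's final entry dp[11][7] is also 5, so no common subsequence is longer.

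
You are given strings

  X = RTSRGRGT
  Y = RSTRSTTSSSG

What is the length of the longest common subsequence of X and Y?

Taking R (X #1, Y #4); then T (X #2, Y #7); then S (X #3, Y #10); then G (X #7, Y #11) gives a common subsequence of length 4. dp[8][11] = 4 confirms this is the maximum.

4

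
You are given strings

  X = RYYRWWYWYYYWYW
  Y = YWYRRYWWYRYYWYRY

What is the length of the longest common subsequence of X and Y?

Pick Y [2,1]; then Y [3,3]; then R [4,5]; then W [5,7]; then W [6,8]; then Y [7,9]; then Y [9,11]; then Y [10,12]; then Y [11,14]; then Y [13,16]; all 10 characters appear in both, in order, and the DP table's final entry dp[14][16] is also 10, so no common subsequence is longer.

10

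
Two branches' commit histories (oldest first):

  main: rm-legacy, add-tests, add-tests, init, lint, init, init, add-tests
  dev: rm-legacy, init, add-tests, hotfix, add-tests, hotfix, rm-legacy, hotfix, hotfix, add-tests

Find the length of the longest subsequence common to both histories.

4

Match rm-legacy [1,1]; then add-tests [2,3]; then add-tests [3,5]; then add-tests [8,10] — 4 commits in the same relative order in both. Since dp[8][10] = 4, nothing longer is possible.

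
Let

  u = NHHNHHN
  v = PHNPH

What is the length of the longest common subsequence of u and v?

3

Pick H at u[3]=v[2]; then N at u[4]=v[3]; then H at u[6]=v[5]; all 3 characters appear in both, in order. The LCS DP gives dp[7][5] = 3, so this is optimal.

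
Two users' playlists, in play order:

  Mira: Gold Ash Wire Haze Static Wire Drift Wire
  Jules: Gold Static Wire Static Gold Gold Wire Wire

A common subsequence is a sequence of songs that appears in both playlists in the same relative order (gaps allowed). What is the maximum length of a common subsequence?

Taking Gold [1,1]; then Wire [3,3]; then Static [5,4]; then Wire [6,7]; then Wire [8,8] gives a common subsequence of length 5. The LCS DP gives dp[8][8] = 5, so this is optimal.

5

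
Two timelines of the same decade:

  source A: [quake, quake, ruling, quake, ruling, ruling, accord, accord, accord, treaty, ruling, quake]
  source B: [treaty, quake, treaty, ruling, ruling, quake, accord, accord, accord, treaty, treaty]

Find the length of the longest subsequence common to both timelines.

Taking quake at source A[1]=source B[2], then ruling at source A[3]=source B[5], then quake at source A[4]=source B[6], then accord at source A[7]=source B[7], then accord at source A[8]=source B[8], then accord at source A[9]=source B[9], then treaty at source A[10]=source B[11] gives a common subsequence of length 7. dp[12][11] = 7 confirms this is the maximum.

7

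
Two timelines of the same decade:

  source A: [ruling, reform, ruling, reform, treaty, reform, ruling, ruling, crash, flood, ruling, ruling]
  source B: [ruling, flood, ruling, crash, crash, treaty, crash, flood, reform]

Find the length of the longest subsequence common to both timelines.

5

One common subsequence of length 5: ruling (source A #1, source B #1); then ruling (source A #3, source B #3); then treaty (source A #5, source B #6); then crash (source A #9, source B #7); then flood (source A #10, source B #8). The LCS DP gives dp[12][9] = 5, so this is optimal.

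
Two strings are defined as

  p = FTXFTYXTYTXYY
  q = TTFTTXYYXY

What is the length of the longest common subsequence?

Let dp[i][j] be the LCS length of the first i characters of p and the first j characters of q. dp[i][j] = dp[i-1][j-1]+1 when the i-th and j-th characters match, else max(dp[i-1][j], dp[i][j-1]).
    ·  T  T  F  T  T  X  Y  Y  X  Y
 ·  0  0  0  0  0  0  0  0  0  0  0
 F  0  0  0  1  1  1  1  1  1  1  1
 T  0  1  1  1  2  2  2  2  2  2  2
 X  0  1  1  1  2  2  3  3  3  3  3
 F  0  1  1  2  2  2  3  3  3  3  3
 T  0  1  2  2  3  3  3  3  3  3  3
 Y  0  1  2  2  3  3  3  4  4  4  4
 X  0  1  2  2  3  3  4  4  4  5  5
 T  0  1  2  2  3  4  4  4  4  5  5
 Y  0  1  2  2  3  4  4  5  5  5  6
 T  0  1  2  2  3  4  4  5  5  5  6
 X  0  1  2  2  3  4  5  5  5  6  6
 Y  0  1  2  2  3  4  5  6  6  6  7
 Y  0  1  2  2  3  4  5  6  7  7  7
dp[13][10] = 7. One LCS (by backtracking along matches): FTXYYXY.

7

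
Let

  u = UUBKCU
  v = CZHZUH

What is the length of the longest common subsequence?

One common subsequence of length 2: C [5,1] → U [6,5]. Since dp[6][6] = 2, nothing longer is possible.

2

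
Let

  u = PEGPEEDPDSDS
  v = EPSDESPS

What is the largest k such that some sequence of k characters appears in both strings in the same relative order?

Let dp[i][j] be the LCS length of the first i characters of u and the first j characters of v. dp[i][j] = dp[i-1][j-1]+1 when the i-th and j-th characters match, else max(dp[i-1][j], dp[i][j-1]).
    ·  E  P  S  D  E  S  P  S
 ·  0  0  0  0  0  0  0  0  0
 P  0  0  1  1  1  1  1  1  1
 E  0  1  1  1  1  2  2  2  2
 G  0  1  1  1  1  2  2  2  2
 P  0  1  2  2  2  2  2  3  3
 E  0  1  2  2  2  3  3  3  3
 E  0  1  2  2  2  3  3  3  3
 D  0  1  2  2  3  3  3  3  3
 P  0  1  2  2  3  3  3  4  4
 D  0  1  2  2  3  3  3  4  4
 S  0  1  2  3  3  3  4  4  5
 D  0  1  2  3  4  4  4  4  5
 S  0  1  2  3  4  4  5  5  5
dp[12][8] = 5. One LCS (by backtracking along matches): EPEPS.

5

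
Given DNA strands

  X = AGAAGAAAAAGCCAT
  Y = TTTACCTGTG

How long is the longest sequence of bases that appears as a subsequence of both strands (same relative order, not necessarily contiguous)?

4

Let dp[i][j] be the LCS length of the first i bases of X and the first j bases of Y. dp[i][j] = dp[i-1][j-1]+1 when the i-th and j-th bases match, else max(dp[i-1][j], dp[i][j-1]).
    ·  T  T  T  A  C  C  T  G  T  G
 ·  0  0  0  0  0  0  0  0  0  0  0
 A  0  0  0  0  1  1  1  1  1  1  1
 G  0  0  0  0  1  1  1  1  2  2  2
 A  0  0  0  0  1  1  1  1  2  2  2
 A  0  0  0  0  1  1  1  1  2  2  2
 G  0  0  0  0  1  1  1  1  2  2  3
 A  0  0  0  0  1  1  1  1  2  2  3
 A  0  0  0  0  1  1  1  1  2  2  3
 A  0  0  0  0  1  1  1  1  2  2  3
 A  0  0  0  0  1  1  1  1  2  2  3
 A  0  0  0  0  1  1  1  1  2  2  3
 G  0  0  0  0  1  1  1  1  2  2  3
 C  0  0  0  0  1  2  2  2  2  2  3
 C  0  0  0  0  1  2  3  3  3  3  3
 A  0  0  0  0  1  2  3  3  3  3  3
 T  0  1  1  1  1  2  3  4  4  4  4
dp[15][10] = 4. One LCS (by backtracking along matches): ACCT.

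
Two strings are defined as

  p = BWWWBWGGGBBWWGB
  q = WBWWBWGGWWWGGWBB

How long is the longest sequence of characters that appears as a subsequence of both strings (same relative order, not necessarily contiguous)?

11

One common subsequence of length 11: B (p #1, q #2); then W (p #3, q #3); then W (p #4, q #4); then B (p #5, q #5); then W (p #6, q #6); then G (p #7, q #7); then G (p #8, q #8); then W (p #12, q #10); then W (p #13, q #11); then G (p #14, q #13); then B (p #15, q #16). Since dp[15][16] = 11, nothing longer is possible.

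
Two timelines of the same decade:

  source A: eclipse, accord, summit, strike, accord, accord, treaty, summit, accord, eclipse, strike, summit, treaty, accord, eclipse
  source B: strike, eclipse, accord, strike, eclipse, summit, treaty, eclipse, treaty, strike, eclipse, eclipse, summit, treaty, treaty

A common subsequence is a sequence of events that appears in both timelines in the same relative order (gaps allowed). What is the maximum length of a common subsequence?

8

Taking eclipse at source A[1]=source B[2]; then accord at source A[2]=source B[3]; then summit at source A[3]=source B[6]; then treaty at source A[7]=source B[7]; then eclipse at source A[10]=source B[8]; then strike at source A[11]=source B[10]; then summit at source A[12]=source B[13]; then treaty at source A[13]=source B[15] gives a common subsequence of length 8. dp[15][15] = 8 confirms this is the maximum.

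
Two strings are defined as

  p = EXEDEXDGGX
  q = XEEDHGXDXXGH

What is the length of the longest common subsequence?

6

Taking E at p[1]=q[2], then E at p[3]=q[3], then D at p[4]=q[4], then X at p[6]=q[7], then D at p[7]=q[8], then G at p[8]=q[11] gives a common subsequence of length 6. Since dp[10][12] = 6, nothing longer is possible.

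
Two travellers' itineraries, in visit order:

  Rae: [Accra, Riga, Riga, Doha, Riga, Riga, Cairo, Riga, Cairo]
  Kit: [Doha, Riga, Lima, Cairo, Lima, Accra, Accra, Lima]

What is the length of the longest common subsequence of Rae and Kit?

One common subsequence of length 3: Doha (Rae #4, Kit #1), Riga (Rae #5, Kit #2), Cairo (Rae #7, Kit #4). Since dp[9][8] = 3, nothing longer is possible.

3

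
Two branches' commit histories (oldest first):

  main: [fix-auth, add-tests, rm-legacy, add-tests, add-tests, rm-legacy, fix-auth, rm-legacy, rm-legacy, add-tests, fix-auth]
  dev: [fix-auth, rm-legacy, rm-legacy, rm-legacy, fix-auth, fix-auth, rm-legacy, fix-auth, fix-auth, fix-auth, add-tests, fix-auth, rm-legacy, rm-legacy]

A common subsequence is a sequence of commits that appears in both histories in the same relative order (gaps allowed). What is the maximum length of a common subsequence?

7

Match fix-auth [1,1] → rm-legacy [3,3] → rm-legacy [6,4] → fix-auth [7,6] → rm-legacy [8,7] → add-tests [10,11] → fix-auth [11,12] — 7 commits in the same relative order in both. The LCS DP gives dp[11][14] = 7, so this is optimal.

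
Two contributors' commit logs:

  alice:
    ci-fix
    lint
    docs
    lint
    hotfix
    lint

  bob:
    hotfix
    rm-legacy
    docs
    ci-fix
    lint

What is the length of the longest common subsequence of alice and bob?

Taking ci-fix at alice[1]=bob[4], lint at alice[6]=bob[5] gives a common subsequence of length 2. dp[6][5] = 2 confirms this is the maximum.

2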